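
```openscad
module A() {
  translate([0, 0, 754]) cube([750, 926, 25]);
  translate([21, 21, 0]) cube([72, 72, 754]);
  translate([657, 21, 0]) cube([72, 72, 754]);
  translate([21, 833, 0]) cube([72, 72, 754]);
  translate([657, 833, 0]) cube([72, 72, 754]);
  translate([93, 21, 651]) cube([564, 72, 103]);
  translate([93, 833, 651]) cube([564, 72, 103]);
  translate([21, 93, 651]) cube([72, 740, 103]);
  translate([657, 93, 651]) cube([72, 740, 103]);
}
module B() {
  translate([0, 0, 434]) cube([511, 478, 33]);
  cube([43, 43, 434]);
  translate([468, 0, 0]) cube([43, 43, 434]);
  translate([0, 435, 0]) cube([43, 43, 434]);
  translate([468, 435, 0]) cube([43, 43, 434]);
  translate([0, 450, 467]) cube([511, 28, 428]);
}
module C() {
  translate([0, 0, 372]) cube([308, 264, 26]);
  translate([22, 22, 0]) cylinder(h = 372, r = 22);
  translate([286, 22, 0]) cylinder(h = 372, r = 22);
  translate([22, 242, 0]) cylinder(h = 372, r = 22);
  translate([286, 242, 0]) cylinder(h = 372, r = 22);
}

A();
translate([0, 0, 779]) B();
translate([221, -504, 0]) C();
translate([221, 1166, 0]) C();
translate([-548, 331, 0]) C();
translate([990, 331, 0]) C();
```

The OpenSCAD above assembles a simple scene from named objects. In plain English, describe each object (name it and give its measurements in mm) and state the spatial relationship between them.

A is a table: top 750 mm (x) × 926 mm (y), 25 mm thick, upper face at z = 779 mm, on four 72×72 mm square legs, each inset 21 mm from the nearest pair of top edges, running from z = 0 to the bottom of the top. Four apron rails, 72 mm thick and 103 mm tall, run between adjacent legs with their top edges flush with the underside of the top and their outer faces flush with the legs' outer faces.

B is a chair. The seat is a 511×478×33 mm slab with its top at z = 467 mm, on four 43×43 mm corner legs (flush with the seat edges, standing on z = 0). A flat backrest 28 mm thick, 428 mm tall, spans the full seat width and rises from the seat top along its +y edge, rear face flush with the rear of the seat.

C is a four-legged stool. The seat is 308×264 mm, 26 mm thick, top at z = 398 mm. It stands on four round legs, each 44 mm in diameter, from z = 0 to the seat underside, each leg's axis is inset half a diameter from the nearest pair of seat edges (so the leg's bounding box is flush with the corner).

The chair is on top of the table. Four stools sit around the table at the −y, +y, −x, +x sides.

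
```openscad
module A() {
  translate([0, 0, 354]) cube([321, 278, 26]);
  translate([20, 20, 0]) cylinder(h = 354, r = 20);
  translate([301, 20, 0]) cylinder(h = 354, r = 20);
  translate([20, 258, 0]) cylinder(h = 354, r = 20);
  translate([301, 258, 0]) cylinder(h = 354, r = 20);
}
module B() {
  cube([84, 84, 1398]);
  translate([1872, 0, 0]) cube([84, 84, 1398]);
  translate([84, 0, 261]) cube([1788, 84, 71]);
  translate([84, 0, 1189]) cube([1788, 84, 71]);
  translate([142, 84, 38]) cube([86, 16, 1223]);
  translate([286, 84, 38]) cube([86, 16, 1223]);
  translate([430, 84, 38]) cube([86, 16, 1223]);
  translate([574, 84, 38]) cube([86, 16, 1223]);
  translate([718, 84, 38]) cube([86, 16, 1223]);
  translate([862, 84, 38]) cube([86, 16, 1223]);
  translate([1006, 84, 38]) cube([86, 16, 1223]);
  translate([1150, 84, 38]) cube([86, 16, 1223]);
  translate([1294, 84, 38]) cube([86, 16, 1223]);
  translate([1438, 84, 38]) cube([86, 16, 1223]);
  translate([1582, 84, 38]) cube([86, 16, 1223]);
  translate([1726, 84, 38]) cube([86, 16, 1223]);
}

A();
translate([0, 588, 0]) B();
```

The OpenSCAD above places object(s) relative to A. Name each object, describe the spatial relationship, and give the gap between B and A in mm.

A is a stool. B is a fence section. The fence section is on the floor beside the stool on its +y side. The gap between the fence section and the stool is 310 mm.

The fence section's nearest face is 310 mm from the stool's +y face.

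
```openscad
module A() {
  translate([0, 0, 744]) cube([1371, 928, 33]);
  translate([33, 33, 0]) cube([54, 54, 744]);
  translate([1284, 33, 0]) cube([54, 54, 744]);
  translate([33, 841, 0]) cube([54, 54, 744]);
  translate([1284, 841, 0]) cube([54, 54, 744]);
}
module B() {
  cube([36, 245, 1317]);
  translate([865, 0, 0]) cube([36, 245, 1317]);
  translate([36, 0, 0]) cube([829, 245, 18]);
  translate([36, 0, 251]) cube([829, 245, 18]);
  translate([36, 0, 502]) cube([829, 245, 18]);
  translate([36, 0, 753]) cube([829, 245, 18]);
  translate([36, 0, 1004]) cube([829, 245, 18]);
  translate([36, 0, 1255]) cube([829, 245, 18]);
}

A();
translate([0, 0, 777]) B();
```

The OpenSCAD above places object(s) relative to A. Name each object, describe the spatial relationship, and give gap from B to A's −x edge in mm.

The bookshelf's min-x is at 0; the table's min-x is 0; gap = 0 mm.

A is a table. B is a bookshelf. The bookshelf is on top of the table. The gap from the bookshelf to the table's −x edge is 0 mm.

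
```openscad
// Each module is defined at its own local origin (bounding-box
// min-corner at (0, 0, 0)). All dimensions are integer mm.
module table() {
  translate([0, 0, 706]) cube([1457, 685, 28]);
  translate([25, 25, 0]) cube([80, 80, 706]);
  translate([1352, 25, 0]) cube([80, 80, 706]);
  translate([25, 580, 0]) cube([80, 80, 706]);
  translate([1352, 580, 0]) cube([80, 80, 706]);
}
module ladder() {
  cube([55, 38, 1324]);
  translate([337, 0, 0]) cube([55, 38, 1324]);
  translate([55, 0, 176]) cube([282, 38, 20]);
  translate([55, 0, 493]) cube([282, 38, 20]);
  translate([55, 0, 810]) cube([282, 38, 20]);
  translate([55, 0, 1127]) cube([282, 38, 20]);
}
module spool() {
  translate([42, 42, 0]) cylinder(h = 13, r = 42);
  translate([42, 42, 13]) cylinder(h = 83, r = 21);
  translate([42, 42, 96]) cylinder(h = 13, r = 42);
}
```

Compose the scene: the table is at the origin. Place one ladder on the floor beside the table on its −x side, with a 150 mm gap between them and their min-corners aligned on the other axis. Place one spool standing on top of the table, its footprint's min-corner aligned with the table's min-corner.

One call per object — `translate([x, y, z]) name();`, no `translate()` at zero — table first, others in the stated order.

table();
translate([-542, 0, 0]) ladder();
translate([0, 0, 734]) spool();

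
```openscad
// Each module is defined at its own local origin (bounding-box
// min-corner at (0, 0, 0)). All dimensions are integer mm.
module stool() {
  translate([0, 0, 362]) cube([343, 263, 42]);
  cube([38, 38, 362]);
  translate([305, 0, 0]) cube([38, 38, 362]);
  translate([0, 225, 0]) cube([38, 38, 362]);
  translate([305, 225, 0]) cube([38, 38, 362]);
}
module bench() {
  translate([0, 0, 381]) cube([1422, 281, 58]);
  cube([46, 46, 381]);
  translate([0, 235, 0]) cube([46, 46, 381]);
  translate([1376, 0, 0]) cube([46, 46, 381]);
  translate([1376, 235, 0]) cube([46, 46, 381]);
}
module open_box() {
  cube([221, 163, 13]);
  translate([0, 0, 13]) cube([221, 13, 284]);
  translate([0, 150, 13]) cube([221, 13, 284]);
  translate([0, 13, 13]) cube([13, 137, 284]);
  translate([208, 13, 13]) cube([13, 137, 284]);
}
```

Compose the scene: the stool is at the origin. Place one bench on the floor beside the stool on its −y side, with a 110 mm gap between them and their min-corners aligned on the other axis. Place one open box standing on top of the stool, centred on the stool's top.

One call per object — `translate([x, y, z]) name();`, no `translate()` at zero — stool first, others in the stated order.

stool();
translate([0, -391, 0]) bench();
translate([61, 50, 404]) open_box();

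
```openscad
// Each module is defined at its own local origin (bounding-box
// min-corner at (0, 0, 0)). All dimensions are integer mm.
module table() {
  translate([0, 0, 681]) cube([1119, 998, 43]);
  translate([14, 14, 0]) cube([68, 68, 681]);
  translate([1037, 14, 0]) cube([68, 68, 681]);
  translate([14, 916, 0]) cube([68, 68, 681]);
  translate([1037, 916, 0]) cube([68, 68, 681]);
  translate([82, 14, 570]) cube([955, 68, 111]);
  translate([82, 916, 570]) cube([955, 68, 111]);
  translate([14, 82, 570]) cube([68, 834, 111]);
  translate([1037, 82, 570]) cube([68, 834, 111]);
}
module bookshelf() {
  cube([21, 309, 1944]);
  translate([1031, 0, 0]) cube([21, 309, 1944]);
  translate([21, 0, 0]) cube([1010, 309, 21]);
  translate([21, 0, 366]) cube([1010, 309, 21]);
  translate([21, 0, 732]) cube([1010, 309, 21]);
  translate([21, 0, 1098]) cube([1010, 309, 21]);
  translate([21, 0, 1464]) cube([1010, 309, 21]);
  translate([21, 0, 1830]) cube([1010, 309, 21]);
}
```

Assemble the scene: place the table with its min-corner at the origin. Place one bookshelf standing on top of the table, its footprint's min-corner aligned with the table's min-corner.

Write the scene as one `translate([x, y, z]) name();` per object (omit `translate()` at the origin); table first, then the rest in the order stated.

table();
translate([0, 0, 724]) bookshelf();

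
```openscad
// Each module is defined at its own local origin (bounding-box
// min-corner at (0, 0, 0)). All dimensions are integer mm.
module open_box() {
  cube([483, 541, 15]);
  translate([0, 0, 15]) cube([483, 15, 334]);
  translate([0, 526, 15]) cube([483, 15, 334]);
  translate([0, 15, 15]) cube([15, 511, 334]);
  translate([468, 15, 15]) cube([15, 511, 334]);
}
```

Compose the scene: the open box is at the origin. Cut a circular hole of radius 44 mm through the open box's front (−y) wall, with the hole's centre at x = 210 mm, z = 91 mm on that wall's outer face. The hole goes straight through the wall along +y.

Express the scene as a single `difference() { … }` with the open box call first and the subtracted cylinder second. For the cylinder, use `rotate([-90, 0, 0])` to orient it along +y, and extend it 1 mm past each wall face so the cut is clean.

difference() {
  open_box();
  translate([210, -1, 91]) rotate([-90, 0, 0]) cylinder(h = 17, r = 44);
}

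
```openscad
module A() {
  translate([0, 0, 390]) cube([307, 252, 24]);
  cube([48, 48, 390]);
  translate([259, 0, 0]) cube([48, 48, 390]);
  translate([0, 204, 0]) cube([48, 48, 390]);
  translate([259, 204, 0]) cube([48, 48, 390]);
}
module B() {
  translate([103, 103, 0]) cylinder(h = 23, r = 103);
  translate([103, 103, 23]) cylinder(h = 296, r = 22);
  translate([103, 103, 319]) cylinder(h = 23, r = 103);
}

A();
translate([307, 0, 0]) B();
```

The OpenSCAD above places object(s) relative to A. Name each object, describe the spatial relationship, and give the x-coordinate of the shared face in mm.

The stool's +x face and the spool's −x face are both at x = 307 mm.

A is a stool. B is a spool. The spool is against the stool's +x side, with their −y faces flush. The x-coordinate of the shared face is 307 mm.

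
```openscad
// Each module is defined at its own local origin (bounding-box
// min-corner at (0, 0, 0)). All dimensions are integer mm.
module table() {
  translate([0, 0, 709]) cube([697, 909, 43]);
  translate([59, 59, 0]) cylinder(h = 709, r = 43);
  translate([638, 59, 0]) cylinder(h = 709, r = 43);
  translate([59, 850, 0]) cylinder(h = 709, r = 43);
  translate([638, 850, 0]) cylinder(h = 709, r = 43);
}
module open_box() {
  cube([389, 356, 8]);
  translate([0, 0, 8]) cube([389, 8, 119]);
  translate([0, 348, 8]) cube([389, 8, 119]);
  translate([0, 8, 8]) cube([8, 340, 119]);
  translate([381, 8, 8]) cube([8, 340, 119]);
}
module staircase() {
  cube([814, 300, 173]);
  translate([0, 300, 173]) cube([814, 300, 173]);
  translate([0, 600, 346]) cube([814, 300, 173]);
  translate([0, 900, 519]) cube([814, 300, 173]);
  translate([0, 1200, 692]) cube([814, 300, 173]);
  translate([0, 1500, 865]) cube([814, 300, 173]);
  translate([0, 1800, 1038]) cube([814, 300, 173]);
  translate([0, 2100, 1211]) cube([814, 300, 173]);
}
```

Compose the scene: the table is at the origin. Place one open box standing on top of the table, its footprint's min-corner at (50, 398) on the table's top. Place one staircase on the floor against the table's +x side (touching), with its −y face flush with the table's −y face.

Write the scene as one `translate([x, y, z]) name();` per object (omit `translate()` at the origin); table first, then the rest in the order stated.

table();
translate([50, 398, 752]) open_box();
translate([697, 0, 0]) staircase();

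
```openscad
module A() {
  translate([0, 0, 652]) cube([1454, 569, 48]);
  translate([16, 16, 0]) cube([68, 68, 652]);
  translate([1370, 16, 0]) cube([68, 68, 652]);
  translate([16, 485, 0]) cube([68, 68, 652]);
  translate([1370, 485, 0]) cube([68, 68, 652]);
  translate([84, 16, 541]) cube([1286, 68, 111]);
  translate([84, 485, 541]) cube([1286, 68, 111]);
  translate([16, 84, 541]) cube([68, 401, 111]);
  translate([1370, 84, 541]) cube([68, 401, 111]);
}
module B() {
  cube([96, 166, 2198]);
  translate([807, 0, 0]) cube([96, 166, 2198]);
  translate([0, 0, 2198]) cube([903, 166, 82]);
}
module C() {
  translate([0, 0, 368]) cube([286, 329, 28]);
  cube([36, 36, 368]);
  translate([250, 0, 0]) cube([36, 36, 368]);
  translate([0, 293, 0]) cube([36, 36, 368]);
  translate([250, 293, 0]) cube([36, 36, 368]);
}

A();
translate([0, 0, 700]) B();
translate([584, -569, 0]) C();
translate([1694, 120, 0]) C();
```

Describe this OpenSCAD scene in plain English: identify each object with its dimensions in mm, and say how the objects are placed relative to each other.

A is a rectangular dining table. The top is 1454×569×48 mm with its upper surface at z = 700 mm. It stands on four 68×68 mm square legs, each inset 16 mm from the nearest pair of top edges, running from the floor to the underside of the top. Four apron rails, 68 mm thick and 111 mm tall, run between adjacent legs with their top edges flush with the underside of the top and their outer faces flush with the legs' outer faces.

B is a door frame. The clear opening is 711 mm wide and 2198 mm high. Two 96 mm wide jambs, 166 mm deep, stand either side of the opening from the floor to the top of the opening. A 82 mm thick head sits across the top of both jambs, spanning the full outside width of the frame.

C is a simple wooden stool: a rectangular seat 286 mm (x) by 329 mm (y), 28 mm thick, top face at z = 396 mm, on four square legs, each 36×36 mm in cross-section. The legs rest on z = 0, each flush with a corner of the seat.

The door frame is on top of the table. Two stools sit around the table at the −y, +x sides.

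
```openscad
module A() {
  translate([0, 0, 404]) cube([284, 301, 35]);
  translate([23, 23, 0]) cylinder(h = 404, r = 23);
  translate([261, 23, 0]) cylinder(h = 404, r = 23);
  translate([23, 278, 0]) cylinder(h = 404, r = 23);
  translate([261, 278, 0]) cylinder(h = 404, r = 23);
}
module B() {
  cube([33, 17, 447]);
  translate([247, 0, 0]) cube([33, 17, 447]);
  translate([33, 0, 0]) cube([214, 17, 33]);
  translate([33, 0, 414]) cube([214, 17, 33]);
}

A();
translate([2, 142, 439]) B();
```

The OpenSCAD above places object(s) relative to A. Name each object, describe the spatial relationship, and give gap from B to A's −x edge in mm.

The picture frame's min-x is at 2; the stool's min-x is 0; gap = 2 mm.

A is a stool. B is a picture frame. The picture frame is on top of the stool, centred. The gap from the picture frame to the stool's −x edge is 2 mm.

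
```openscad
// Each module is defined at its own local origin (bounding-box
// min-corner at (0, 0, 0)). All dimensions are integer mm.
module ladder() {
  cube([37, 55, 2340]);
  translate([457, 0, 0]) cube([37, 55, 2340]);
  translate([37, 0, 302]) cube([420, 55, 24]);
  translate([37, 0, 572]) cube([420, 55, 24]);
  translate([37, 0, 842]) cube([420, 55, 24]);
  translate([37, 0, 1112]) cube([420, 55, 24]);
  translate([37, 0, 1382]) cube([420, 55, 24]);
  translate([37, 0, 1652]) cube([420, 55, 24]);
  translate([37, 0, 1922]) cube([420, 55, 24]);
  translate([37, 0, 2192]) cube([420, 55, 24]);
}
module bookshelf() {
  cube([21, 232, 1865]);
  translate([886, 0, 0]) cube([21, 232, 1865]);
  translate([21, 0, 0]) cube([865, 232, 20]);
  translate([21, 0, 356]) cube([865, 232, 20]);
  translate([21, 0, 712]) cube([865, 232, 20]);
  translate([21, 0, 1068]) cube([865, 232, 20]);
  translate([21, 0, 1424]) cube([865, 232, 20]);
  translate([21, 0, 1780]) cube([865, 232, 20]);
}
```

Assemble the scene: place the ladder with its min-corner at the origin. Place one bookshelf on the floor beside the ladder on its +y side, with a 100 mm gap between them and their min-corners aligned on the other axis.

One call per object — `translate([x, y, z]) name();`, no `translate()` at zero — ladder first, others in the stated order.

ladder();
translate([0, 155, 0]) bookshelf();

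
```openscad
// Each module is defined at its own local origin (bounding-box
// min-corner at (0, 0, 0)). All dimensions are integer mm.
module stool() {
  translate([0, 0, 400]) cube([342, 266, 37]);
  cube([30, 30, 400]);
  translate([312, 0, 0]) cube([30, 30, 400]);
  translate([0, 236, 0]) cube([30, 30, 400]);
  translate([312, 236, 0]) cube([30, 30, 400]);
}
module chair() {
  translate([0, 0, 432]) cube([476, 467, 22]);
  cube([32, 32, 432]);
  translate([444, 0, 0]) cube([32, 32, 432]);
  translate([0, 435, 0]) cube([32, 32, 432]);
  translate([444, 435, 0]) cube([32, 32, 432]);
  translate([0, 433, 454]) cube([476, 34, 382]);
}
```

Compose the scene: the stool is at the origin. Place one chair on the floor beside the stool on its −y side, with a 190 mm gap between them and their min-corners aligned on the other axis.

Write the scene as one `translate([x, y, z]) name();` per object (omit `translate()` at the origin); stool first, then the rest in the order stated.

stool();
translate([0, -657, 0]) chair();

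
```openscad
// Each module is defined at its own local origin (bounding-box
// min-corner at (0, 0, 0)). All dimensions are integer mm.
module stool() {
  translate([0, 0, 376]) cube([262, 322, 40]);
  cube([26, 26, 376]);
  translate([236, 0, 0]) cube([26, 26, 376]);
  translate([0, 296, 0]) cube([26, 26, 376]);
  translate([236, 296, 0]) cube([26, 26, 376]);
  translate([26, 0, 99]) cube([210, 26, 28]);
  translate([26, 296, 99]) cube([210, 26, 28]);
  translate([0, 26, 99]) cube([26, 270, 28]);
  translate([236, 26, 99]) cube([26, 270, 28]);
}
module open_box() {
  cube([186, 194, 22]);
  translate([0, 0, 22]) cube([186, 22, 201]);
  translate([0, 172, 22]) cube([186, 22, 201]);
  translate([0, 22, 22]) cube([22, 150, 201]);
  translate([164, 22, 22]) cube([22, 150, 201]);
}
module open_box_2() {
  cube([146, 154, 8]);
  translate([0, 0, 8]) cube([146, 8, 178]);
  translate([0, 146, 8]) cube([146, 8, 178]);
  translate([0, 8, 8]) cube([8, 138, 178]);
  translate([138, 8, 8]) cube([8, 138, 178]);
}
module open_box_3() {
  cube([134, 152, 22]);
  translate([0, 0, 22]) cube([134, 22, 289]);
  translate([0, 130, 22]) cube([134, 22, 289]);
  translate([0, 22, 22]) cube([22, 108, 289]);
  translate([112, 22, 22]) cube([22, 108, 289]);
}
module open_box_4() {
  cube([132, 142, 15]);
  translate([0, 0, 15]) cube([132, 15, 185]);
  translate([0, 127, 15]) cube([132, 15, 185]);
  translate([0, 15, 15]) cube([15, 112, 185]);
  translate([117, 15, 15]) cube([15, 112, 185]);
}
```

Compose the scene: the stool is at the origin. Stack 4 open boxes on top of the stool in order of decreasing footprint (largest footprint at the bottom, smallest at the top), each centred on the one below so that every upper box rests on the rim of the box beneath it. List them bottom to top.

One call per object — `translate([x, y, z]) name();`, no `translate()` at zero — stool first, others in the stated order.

stool();
translate([38, 64, 416]) open_box();
translate([58, 84, 639]) open_box_2();
translate([64, 85, 825]) open_box_3();
translate([65, 90, 1136]) open_box_4();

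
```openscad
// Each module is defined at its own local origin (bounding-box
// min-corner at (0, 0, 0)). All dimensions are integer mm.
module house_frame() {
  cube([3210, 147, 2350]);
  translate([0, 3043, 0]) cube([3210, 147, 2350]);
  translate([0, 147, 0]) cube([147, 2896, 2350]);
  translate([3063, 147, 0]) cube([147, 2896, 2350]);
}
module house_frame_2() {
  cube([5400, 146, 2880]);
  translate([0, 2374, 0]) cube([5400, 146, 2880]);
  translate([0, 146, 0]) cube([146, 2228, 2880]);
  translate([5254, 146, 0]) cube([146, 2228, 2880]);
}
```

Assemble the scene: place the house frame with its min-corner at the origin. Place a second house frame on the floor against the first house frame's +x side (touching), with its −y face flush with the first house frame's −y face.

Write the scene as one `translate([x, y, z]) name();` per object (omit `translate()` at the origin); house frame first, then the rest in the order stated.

house_frame();
translate([3210, 0, 0]) house_frame_2();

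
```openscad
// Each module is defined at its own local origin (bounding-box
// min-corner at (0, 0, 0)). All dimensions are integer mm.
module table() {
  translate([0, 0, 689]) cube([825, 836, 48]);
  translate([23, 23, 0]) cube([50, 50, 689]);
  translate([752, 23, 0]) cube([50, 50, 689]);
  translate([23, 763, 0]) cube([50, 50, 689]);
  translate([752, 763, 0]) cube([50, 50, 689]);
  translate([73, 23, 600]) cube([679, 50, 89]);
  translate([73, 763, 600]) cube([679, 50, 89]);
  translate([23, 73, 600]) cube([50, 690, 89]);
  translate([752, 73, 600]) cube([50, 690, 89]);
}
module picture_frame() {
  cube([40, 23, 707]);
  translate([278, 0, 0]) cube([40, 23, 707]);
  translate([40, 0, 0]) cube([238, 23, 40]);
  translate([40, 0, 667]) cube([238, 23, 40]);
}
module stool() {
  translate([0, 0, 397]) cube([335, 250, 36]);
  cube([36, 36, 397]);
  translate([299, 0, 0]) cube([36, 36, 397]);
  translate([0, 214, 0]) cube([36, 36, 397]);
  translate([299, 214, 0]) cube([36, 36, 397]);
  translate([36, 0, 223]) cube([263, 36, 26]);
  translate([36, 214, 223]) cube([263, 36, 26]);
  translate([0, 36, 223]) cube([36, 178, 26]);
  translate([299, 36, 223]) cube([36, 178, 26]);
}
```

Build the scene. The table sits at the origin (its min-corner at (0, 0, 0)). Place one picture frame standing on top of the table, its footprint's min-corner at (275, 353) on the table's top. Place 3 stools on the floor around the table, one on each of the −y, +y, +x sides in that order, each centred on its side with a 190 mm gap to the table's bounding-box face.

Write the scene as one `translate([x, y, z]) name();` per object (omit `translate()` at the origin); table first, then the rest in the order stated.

table();
translate([275, 353, 737]) picture_frame();
translate([245, -440, 0]) stool();
translate([245, 1026, 0]) stool();
translate([1015, 293, 0]) stool();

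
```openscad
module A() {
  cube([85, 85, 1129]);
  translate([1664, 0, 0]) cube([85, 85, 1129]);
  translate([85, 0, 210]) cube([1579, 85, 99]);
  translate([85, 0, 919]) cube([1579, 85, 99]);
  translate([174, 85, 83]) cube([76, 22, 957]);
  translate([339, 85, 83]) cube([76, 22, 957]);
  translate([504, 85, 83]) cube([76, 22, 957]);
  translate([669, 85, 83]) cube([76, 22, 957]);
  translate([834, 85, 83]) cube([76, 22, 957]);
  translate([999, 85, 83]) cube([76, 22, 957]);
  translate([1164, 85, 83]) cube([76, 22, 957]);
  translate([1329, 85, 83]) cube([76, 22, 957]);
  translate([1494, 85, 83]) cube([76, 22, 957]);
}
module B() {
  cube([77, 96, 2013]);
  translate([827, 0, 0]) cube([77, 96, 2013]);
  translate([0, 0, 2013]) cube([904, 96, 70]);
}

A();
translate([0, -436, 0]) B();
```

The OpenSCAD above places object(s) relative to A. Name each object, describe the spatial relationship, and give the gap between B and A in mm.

A is a fence section. B is a door frame. The door frame is on the floor beside the fence section on its −y side. The gap between the door frame and the fence section is 340 mm.

The door frame's nearest face is 340 mm from the fence section's −y face.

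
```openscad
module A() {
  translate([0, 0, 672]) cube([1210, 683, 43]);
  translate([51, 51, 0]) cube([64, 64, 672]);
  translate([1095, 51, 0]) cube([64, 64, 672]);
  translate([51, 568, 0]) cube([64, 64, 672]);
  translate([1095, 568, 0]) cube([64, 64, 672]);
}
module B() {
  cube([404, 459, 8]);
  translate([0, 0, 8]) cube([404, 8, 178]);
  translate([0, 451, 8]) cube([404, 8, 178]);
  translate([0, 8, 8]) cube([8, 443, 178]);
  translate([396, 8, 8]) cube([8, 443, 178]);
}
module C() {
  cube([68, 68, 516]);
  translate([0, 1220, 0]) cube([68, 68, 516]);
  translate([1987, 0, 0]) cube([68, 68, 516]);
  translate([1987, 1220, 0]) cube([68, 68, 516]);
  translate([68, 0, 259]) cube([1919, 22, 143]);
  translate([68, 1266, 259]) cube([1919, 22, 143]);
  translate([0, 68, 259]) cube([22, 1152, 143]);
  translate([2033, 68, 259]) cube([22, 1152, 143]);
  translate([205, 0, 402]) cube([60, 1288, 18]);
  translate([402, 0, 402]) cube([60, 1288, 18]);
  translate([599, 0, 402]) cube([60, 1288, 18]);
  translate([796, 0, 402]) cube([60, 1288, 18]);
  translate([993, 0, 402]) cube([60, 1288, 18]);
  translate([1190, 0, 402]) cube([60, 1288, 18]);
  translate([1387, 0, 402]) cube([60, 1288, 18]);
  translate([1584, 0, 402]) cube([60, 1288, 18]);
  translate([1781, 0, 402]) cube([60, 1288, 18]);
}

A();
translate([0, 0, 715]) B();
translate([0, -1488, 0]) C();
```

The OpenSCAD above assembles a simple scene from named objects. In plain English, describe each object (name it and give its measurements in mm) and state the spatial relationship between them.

A is a rectangular dining table. The top is 1210×683×43 mm with its upper surface at z = 715 mm. It stands on four 64×64 mm square legs, each inset 51 mm from the nearest pair of top edges, running from the floor to the underside of the top.

B is an open-topped rectangular box: outside dimensions 404×459×186 mm, with a uniform wall and base thickness of 8 mm. The base is a full 404×459 slab on the floor; four walls sit on top of the base. The front and back walls (the −y and +y sides) span the full width; the two side walls fit between them.

C is a bed frame 2055 mm long (x) by 1288 mm wide (y). Four 68×68 mm corner posts, 516 mm tall, at the corners of the footprint. Four rails of 22 mm thickness and 143 mm height run between adjacent posts with their undersides at z = 259 mm, their outer faces flush with the outside of the frame (the two x-running rails run between the posts' inner faces; the two y-running rails run between the posts' inner faces). 9 slats, each 60 mm wide (x) and 18 mm thick, lie across the top of the two x-running rails, running the full 1288 mm width of the frame in y; the slats are evenly spaced along x between the inner faces of the end posts with equal gaps (rounded down to the nearest mm) at the −x end and between each pair — any rounding remainder accumulates at the +x end.

The open box is on top of the table. The bed frame is on the floor beside the table on its −y side.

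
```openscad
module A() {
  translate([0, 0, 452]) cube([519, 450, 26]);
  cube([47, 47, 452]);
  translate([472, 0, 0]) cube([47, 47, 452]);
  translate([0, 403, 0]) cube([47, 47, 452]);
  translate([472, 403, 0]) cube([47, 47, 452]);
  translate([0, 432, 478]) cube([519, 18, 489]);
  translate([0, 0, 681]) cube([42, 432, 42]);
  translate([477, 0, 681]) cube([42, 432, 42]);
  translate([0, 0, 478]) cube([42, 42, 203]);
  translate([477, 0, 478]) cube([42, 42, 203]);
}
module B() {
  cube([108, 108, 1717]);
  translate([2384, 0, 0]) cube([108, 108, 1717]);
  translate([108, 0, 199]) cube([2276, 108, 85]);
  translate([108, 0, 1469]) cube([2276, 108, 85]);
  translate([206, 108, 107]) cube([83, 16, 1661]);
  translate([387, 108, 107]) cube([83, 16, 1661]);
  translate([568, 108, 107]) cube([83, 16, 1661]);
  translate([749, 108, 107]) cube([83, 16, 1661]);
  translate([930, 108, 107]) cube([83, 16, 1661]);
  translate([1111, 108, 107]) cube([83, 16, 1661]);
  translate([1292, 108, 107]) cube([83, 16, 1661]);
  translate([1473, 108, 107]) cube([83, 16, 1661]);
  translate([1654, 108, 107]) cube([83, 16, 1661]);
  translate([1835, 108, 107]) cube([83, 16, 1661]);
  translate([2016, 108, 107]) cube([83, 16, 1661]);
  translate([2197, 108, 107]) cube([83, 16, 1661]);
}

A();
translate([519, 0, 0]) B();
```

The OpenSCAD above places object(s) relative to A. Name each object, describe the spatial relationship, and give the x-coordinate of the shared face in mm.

A is a chair. B is a fence section. The fence section is against the chair's +x side, with their −y faces flush. The x-coordinate of the shared face is 519 mm.

The chair's +x face and the fence section's −x face are both at x = 519 mm.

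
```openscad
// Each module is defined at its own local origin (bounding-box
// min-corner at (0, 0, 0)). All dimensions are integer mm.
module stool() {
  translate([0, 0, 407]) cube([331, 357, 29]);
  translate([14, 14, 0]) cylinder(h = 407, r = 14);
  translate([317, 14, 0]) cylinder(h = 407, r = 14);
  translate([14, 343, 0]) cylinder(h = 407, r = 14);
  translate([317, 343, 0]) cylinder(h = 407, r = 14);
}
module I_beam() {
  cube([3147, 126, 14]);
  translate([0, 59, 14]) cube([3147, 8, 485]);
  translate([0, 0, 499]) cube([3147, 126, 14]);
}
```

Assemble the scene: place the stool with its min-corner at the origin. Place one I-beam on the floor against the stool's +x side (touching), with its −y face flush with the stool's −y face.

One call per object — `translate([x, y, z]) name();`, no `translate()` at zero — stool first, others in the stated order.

stool();
translate([331, 0, 0]) I_beam();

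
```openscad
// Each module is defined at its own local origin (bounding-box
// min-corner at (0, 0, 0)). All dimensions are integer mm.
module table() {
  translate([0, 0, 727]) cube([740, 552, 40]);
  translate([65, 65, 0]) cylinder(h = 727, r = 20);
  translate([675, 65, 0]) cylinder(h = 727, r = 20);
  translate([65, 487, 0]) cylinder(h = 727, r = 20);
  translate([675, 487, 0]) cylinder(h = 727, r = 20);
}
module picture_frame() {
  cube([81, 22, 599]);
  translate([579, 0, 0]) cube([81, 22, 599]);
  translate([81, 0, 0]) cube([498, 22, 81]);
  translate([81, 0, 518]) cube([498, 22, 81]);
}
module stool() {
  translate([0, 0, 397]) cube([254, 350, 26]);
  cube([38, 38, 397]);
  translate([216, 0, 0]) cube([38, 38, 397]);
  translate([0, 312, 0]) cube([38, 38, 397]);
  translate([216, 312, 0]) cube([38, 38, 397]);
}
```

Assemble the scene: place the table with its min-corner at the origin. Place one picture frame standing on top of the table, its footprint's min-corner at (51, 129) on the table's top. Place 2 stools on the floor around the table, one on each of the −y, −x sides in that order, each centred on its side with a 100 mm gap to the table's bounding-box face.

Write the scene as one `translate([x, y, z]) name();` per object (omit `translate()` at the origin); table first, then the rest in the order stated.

table();
translate([51, 129, 767]) picture_frame();
translate([243, -450, 0]) stool();
translate([-354, 101, 0]) stool();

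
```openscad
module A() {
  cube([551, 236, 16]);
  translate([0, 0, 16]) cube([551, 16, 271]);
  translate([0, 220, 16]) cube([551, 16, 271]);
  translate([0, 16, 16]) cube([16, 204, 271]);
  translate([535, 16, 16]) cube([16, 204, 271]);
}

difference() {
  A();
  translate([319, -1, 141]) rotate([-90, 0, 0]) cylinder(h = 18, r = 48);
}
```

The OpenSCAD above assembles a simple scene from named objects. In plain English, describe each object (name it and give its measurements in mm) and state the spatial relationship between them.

A is an open storage box with external size 551×236×287 mm and wall thickness 16 mm (the base is also 16 mm thick). The base covers the whole footprint; the four walls stand on the base, with the y-facing walls full-width and the x-facing walls fitting between their inner faces.

The open box has a circular hole of radius 48 mm through its front wall, centred at (x = 319, z = 141).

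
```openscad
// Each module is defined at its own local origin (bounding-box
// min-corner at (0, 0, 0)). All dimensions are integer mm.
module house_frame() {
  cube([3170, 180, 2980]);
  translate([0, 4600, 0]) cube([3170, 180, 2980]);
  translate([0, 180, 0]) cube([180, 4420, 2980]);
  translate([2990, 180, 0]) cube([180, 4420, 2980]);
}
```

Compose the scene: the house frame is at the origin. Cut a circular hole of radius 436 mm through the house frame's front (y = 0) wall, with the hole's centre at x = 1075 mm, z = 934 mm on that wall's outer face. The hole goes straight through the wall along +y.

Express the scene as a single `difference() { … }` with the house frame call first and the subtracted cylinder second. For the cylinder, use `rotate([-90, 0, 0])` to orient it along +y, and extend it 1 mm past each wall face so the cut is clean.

difference() {
  house_frame();
  translate([1075, -1, 934]) rotate([-90, 0, 0]) cylinder(h = 182, r = 436);
}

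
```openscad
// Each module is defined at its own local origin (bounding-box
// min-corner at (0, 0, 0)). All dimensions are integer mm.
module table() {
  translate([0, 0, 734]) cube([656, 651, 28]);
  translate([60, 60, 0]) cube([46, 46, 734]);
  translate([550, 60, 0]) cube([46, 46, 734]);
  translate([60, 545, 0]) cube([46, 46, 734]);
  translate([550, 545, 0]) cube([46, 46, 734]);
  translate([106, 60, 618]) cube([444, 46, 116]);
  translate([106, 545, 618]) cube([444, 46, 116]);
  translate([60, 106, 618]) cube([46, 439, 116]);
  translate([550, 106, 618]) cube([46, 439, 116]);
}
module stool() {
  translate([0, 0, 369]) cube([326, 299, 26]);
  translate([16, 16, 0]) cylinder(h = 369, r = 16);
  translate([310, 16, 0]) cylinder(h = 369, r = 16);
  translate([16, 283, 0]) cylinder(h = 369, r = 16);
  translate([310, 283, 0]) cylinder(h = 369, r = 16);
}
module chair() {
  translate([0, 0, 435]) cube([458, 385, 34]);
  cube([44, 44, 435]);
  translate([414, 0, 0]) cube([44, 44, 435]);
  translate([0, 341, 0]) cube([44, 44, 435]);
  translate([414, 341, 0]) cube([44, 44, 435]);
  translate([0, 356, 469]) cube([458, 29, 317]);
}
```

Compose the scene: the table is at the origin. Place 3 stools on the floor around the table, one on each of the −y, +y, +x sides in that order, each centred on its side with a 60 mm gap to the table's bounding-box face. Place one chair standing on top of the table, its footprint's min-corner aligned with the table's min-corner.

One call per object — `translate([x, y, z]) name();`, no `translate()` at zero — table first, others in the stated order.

table();
translate([165, -359, 0]) stool();
translate([165, 711, 0]) stool();
translate([716, 176, 0]) stool();
translate([0, 0, 762]) chair();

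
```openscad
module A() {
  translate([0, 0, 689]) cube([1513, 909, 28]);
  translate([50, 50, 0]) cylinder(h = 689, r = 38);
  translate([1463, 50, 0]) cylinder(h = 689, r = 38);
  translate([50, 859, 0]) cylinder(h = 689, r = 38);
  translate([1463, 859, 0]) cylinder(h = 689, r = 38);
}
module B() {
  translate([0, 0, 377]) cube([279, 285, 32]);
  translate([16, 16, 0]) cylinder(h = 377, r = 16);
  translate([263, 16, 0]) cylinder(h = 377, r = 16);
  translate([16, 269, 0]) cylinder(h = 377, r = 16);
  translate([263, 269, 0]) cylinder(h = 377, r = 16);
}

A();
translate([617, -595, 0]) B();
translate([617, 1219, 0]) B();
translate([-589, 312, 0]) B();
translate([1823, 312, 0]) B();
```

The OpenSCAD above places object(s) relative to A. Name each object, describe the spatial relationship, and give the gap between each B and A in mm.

A is a table. B is a stool. Four stools sit around the table at the −y, +y, −x, +x sides. The gap between each stool and the table is 310 mm.

Each stool's nearest face is 310 mm from the table's bounding box.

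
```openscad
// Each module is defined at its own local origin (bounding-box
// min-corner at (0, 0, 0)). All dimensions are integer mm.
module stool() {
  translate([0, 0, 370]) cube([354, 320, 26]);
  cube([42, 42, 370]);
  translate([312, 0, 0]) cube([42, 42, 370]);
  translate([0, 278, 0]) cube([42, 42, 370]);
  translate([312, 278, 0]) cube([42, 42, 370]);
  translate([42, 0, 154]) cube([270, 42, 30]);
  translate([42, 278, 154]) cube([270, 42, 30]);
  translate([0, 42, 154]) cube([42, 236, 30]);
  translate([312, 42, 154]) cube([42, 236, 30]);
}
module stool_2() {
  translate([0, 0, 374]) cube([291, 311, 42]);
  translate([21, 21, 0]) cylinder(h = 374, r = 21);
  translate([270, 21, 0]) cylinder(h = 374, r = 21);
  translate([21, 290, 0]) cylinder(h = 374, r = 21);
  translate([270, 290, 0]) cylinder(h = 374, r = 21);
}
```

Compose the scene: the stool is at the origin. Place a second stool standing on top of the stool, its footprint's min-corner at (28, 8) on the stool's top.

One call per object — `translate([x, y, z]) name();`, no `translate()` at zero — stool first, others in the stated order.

stool();
translate([28, 8, 396]) stool_2();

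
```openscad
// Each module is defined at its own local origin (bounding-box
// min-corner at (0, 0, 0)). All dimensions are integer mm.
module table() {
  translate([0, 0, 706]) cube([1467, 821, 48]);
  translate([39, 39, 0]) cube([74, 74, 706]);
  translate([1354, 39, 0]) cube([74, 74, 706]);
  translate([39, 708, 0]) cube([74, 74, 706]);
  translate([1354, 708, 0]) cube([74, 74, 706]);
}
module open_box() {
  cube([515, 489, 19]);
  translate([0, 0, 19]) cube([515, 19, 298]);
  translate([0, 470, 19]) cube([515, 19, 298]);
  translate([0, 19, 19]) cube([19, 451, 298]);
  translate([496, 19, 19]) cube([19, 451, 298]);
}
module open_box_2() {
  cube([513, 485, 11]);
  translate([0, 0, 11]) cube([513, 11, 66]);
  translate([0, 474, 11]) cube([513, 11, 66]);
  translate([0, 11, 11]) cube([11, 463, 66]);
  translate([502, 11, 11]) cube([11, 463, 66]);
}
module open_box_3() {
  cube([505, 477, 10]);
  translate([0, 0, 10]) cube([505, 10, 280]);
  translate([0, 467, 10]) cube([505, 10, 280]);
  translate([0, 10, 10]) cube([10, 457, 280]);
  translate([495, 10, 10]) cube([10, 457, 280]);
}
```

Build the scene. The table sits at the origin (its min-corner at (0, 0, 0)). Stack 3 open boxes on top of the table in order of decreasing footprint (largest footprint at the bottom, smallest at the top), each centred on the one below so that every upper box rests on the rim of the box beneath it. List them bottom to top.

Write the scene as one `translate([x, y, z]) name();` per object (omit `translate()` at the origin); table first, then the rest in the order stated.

table();
translate([476, 166, 754]) open_box();
translate([477, 168, 1071]) open_box_2();
translate([481, 172, 1148]) open_box_3();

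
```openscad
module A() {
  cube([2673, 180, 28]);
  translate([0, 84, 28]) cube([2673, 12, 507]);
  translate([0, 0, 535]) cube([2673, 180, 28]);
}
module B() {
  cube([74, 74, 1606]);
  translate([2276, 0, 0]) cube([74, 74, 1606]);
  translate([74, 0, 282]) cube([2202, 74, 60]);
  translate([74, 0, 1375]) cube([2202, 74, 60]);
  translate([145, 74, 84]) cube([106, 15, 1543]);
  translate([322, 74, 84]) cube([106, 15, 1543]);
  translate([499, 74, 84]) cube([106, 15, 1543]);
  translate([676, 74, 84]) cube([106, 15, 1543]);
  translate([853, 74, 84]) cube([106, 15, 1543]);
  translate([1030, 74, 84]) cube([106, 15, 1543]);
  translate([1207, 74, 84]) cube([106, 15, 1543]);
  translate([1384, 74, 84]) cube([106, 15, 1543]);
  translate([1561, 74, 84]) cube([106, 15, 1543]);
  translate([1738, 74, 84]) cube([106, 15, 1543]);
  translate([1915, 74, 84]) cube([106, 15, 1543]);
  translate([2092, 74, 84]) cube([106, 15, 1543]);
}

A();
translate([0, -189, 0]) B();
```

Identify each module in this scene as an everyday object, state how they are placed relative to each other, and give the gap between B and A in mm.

The fence section's nearest face is 100 mm from the I-beam's −y face.

A is an I-beam. B is a fence section. The fence section is on the floor beside the I-beam on its −y side. The gap between the fence section and the I-beam is 100 mm.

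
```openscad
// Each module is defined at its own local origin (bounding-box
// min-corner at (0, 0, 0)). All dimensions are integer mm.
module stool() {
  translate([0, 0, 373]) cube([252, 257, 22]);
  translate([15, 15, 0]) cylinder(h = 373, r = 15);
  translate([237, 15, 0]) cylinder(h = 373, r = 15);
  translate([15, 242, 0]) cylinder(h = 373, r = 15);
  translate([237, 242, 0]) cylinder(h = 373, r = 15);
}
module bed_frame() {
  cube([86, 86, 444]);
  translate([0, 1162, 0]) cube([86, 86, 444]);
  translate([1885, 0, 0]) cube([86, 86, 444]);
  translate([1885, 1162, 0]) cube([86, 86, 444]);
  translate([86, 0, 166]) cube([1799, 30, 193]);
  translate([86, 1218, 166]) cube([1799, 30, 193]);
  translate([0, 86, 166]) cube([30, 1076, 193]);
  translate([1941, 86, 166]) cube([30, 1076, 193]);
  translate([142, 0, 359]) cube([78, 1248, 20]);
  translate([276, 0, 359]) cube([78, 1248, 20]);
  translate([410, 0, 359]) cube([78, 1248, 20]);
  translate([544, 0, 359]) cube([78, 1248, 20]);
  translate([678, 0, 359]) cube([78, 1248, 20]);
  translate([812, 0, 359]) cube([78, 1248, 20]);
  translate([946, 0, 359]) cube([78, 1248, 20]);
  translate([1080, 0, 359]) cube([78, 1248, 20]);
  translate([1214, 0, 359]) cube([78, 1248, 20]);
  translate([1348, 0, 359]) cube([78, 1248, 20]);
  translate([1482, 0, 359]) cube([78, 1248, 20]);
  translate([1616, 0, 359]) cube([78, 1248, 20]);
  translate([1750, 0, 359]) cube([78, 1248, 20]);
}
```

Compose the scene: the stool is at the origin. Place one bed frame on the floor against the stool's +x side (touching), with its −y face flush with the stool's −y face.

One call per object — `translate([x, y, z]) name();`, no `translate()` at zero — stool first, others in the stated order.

stool();
translate([252, 0, 0]) bed_frame();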